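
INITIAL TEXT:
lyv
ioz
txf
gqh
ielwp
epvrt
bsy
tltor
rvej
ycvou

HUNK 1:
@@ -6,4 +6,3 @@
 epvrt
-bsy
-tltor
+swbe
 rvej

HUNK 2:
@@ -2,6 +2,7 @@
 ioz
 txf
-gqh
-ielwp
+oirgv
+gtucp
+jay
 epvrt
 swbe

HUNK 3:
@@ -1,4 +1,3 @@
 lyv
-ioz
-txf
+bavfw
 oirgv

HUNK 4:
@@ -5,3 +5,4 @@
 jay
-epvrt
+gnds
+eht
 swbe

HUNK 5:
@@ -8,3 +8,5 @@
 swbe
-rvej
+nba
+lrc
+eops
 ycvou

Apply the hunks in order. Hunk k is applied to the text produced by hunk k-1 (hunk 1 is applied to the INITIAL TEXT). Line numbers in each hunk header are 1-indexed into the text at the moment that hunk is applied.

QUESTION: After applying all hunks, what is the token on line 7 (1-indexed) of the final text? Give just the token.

Answer: eht

Derivation:
Hunk 1: at line 6 remove [bsy,tltor] add [swbe] -> 9 lines: lyv ioz txf gqh ielwp epvrt swbe rvej ycvou
Hunk 2: at line 2 remove [gqh,ielwp] add [oirgv,gtucp,jay] -> 10 lines: lyv ioz txf oirgv gtucp jay epvrt swbe rvej ycvou
Hunk 3: at line 1 remove [ioz,txf] add [bavfw] -> 9 lines: lyv bavfw oirgv gtucp jay epvrt swbe rvej ycvou
Hunk 4: at line 5 remove [epvrt] add [gnds,eht] -> 10 lines: lyv bavfw oirgv gtucp jay gnds eht swbe rvej ycvou
Hunk 5: at line 8 remove [rvej] add [nba,lrc,eops] -> 12 lines: lyv bavfw oirgv gtucp jay gnds eht swbe nba lrc eops ycvou
Final line 7: eht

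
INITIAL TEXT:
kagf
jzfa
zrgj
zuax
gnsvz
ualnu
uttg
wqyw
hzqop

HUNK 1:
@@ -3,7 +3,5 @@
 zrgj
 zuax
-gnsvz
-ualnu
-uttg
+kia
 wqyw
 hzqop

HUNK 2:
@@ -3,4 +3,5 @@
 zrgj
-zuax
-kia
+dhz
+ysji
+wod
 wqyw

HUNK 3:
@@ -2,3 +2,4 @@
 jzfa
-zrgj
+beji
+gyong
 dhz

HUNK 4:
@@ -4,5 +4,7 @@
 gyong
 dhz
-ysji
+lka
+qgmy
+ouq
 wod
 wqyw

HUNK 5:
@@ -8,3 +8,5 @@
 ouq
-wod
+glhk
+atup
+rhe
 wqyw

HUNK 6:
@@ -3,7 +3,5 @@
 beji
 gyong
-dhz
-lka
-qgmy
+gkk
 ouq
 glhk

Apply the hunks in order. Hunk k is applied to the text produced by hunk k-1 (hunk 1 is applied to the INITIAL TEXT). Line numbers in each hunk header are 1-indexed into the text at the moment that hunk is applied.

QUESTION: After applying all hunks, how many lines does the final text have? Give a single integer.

Answer: 11

Derivation:
Hunk 1: at line 3 remove [gnsvz,ualnu,uttg] add [kia] -> 7 lines: kagf jzfa zrgj zuax kia wqyw hzqop
Hunk 2: at line 3 remove [zuax,kia] add [dhz,ysji,wod] -> 8 lines: kagf jzfa zrgj dhz ysji wod wqyw hzqop
Hunk 3: at line 2 remove [zrgj] add [beji,gyong] -> 9 lines: kagf jzfa beji gyong dhz ysji wod wqyw hzqop
Hunk 4: at line 4 remove [ysji] add [lka,qgmy,ouq] -> 11 lines: kagf jzfa beji gyong dhz lka qgmy ouq wod wqyw hzqop
Hunk 5: at line 8 remove [wod] add [glhk,atup,rhe] -> 13 lines: kagf jzfa beji gyong dhz lka qgmy ouq glhk atup rhe wqyw hzqop
Hunk 6: at line 3 remove [dhz,lka,qgmy] add [gkk] -> 11 lines: kagf jzfa beji gyong gkk ouq glhk atup rhe wqyw hzqop
Final line count: 11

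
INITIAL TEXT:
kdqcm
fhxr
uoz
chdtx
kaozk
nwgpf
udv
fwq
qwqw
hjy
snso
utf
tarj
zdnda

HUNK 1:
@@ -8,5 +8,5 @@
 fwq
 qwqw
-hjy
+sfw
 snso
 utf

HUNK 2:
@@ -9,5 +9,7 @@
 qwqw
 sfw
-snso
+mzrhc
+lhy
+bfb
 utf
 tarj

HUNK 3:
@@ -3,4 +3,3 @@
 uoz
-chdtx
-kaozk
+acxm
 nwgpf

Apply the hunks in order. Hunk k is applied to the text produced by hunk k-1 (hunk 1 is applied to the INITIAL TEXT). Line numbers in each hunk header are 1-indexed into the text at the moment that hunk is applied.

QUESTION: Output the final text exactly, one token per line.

Hunk 1: at line 8 remove [hjy] add [sfw] -> 14 lines: kdqcm fhxr uoz chdtx kaozk nwgpf udv fwq qwqw sfw snso utf tarj zdnda
Hunk 2: at line 9 remove [snso] add [mzrhc,lhy,bfb] -> 16 lines: kdqcm fhxr uoz chdtx kaozk nwgpf udv fwq qwqw sfw mzrhc lhy bfb utf tarj zdnda
Hunk 3: at line 3 remove [chdtx,kaozk] add [acxm] -> 15 lines: kdqcm fhxr uoz acxm nwgpf udv fwq qwqw sfw mzrhc lhy bfb utf tarj zdnda

Answer: kdqcm
fhxr
uoz
acxm
nwgpf
udv
fwq
qwqw
sfw
mzrhc
lhy
bfb
utf
tarj
zdnda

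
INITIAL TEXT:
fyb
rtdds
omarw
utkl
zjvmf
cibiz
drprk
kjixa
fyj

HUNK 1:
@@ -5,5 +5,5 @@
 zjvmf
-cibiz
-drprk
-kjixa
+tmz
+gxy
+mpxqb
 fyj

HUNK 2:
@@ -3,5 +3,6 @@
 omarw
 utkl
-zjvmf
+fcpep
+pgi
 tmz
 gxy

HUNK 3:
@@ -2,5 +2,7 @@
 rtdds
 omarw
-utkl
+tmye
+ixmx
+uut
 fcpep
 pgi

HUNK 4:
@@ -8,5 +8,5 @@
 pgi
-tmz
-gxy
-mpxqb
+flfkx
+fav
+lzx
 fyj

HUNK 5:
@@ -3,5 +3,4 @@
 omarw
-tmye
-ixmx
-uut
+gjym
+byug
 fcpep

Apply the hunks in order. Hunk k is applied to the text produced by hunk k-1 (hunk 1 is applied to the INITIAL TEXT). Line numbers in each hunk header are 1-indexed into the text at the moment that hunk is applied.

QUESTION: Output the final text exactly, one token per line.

Answer: fyb
rtdds
omarw
gjym
byug
fcpep
pgi
flfkx
fav
lzx
fyj

Derivation:
Hunk 1: at line 5 remove [cibiz,drprk,kjixa] add [tmz,gxy,mpxqb] -> 9 lines: fyb rtdds omarw utkl zjvmf tmz gxy mpxqb fyj
Hunk 2: at line 3 remove [zjvmf] add [fcpep,pgi] -> 10 lines: fyb rtdds omarw utkl fcpep pgi tmz gxy mpxqb fyj
Hunk 3: at line 2 remove [utkl] add [tmye,ixmx,uut] -> 12 lines: fyb rtdds omarw tmye ixmx uut fcpep pgi tmz gxy mpxqb fyj
Hunk 4: at line 8 remove [tmz,gxy,mpxqb] add [flfkx,fav,lzx] -> 12 lines: fyb rtdds omarw tmye ixmx uut fcpep pgi flfkx fav lzx fyj
Hunk 5: at line 3 remove [tmye,ixmx,uut] add [gjym,byug] -> 11 lines: fyb rtdds omarw gjym byug fcpep pgi flfkx fav lzx fyj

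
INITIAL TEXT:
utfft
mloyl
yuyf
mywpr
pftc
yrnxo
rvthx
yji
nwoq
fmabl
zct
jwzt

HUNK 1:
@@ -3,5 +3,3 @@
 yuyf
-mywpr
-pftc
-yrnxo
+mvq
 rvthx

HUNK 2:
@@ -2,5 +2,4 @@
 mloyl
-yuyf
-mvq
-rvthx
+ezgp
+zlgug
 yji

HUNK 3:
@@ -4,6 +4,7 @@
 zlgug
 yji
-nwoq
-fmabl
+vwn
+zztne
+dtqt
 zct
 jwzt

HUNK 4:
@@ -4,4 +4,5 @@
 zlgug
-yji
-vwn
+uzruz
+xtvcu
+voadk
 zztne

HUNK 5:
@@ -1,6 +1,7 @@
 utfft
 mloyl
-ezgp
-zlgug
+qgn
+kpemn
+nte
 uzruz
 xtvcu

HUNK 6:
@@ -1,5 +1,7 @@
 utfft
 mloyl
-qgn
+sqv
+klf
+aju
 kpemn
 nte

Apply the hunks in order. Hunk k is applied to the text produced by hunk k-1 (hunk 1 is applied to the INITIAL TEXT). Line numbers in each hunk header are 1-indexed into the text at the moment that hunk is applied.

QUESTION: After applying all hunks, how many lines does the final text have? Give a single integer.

Answer: 14

Derivation:
Hunk 1: at line 3 remove [mywpr,pftc,yrnxo] add [mvq] -> 10 lines: utfft mloyl yuyf mvq rvthx yji nwoq fmabl zct jwzt
Hunk 2: at line 2 remove [yuyf,mvq,rvthx] add [ezgp,zlgug] -> 9 lines: utfft mloyl ezgp zlgug yji nwoq fmabl zct jwzt
Hunk 3: at line 4 remove [nwoq,fmabl] add [vwn,zztne,dtqt] -> 10 lines: utfft mloyl ezgp zlgug yji vwn zztne dtqt zct jwzt
Hunk 4: at line 4 remove [yji,vwn] add [uzruz,xtvcu,voadk] -> 11 lines: utfft mloyl ezgp zlgug uzruz xtvcu voadk zztne dtqt zct jwzt
Hunk 5: at line 1 remove [ezgp,zlgug] add [qgn,kpemn,nte] -> 12 lines: utfft mloyl qgn kpemn nte uzruz xtvcu voadk zztne dtqt zct jwzt
Hunk 6: at line 1 remove [qgn] add [sqv,klf,aju] -> 14 lines: utfft mloyl sqv klf aju kpemn nte uzruz xtvcu voadk zztne dtqt zct jwzt
Final line count: 14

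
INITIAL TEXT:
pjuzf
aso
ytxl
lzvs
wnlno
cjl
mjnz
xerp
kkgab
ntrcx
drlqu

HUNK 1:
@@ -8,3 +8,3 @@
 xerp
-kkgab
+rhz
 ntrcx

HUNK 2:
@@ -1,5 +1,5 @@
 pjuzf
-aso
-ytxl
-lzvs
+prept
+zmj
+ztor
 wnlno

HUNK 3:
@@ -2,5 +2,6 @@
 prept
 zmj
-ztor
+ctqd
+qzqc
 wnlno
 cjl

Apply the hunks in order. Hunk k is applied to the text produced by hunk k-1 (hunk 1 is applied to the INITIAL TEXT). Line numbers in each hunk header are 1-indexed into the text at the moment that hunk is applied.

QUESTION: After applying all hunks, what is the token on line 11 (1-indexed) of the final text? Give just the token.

Hunk 1: at line 8 remove [kkgab] add [rhz] -> 11 lines: pjuzf aso ytxl lzvs wnlno cjl mjnz xerp rhz ntrcx drlqu
Hunk 2: at line 1 remove [aso,ytxl,lzvs] add [prept,zmj,ztor] -> 11 lines: pjuzf prept zmj ztor wnlno cjl mjnz xerp rhz ntrcx drlqu
Hunk 3: at line 2 remove [ztor] add [ctqd,qzqc] -> 12 lines: pjuzf prept zmj ctqd qzqc wnlno cjl mjnz xerp rhz ntrcx drlqu
Final line 11: ntrcx

Answer: ntrcx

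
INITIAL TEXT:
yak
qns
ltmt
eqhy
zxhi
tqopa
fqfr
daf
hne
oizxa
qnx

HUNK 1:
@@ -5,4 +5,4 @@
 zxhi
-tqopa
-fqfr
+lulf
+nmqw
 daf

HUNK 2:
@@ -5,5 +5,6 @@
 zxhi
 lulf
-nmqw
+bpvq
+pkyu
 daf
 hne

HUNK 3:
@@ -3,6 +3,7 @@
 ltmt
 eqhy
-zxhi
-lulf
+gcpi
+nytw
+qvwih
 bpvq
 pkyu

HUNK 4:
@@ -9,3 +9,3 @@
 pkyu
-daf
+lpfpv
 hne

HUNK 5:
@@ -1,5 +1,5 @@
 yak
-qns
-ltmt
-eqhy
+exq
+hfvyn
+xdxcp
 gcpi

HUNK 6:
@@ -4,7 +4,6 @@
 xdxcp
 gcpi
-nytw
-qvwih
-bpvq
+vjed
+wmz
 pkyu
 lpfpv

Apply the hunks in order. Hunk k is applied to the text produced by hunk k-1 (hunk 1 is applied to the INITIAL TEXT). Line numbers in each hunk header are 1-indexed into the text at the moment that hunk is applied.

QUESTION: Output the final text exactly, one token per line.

Answer: yak
exq
hfvyn
xdxcp
gcpi
vjed
wmz
pkyu
lpfpv
hne
oizxa
qnx

Derivation:
Hunk 1: at line 5 remove [tqopa,fqfr] add [lulf,nmqw] -> 11 lines: yak qns ltmt eqhy zxhi lulf nmqw daf hne oizxa qnx
Hunk 2: at line 5 remove [nmqw] add [bpvq,pkyu] -> 12 lines: yak qns ltmt eqhy zxhi lulf bpvq pkyu daf hne oizxa qnx
Hunk 3: at line 3 remove [zxhi,lulf] add [gcpi,nytw,qvwih] -> 13 lines: yak qns ltmt eqhy gcpi nytw qvwih bpvq pkyu daf hne oizxa qnx
Hunk 4: at line 9 remove [daf] add [lpfpv] -> 13 lines: yak qns ltmt eqhy gcpi nytw qvwih bpvq pkyu lpfpv hne oizxa qnx
Hunk 5: at line 1 remove [qns,ltmt,eqhy] add [exq,hfvyn,xdxcp] -> 13 lines: yak exq hfvyn xdxcp gcpi nytw qvwih bpvq pkyu lpfpv hne oizxa qnx
Hunk 6: at line 4 remove [nytw,qvwih,bpvq] add [vjed,wmz] -> 12 lines: yak exq hfvyn xdxcp gcpi vjed wmz pkyu lpfpv hne oizxa qnx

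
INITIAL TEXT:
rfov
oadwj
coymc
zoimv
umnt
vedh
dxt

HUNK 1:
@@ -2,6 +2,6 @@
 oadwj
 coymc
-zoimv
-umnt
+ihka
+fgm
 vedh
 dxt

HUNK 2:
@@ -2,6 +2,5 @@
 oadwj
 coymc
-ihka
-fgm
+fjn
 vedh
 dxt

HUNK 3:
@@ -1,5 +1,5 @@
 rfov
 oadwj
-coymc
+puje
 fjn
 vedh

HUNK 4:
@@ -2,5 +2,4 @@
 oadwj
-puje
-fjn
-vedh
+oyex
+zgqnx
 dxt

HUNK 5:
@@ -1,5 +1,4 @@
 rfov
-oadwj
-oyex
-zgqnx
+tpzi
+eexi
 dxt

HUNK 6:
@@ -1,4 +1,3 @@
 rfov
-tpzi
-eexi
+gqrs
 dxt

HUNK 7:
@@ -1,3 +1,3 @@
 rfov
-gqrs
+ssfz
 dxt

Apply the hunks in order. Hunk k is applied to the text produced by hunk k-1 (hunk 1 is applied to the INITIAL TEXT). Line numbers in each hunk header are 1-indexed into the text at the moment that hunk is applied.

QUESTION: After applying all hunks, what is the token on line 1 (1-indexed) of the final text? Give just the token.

Answer: rfov

Derivation:
Hunk 1: at line 2 remove [zoimv,umnt] add [ihka,fgm] -> 7 lines: rfov oadwj coymc ihka fgm vedh dxt
Hunk 2: at line 2 remove [ihka,fgm] add [fjn] -> 6 lines: rfov oadwj coymc fjn vedh dxt
Hunk 3: at line 1 remove [coymc] add [puje] -> 6 lines: rfov oadwj puje fjn vedh dxt
Hunk 4: at line 2 remove [puje,fjn,vedh] add [oyex,zgqnx] -> 5 lines: rfov oadwj oyex zgqnx dxt
Hunk 5: at line 1 remove [oadwj,oyex,zgqnx] add [tpzi,eexi] -> 4 lines: rfov tpzi eexi dxt
Hunk 6: at line 1 remove [tpzi,eexi] add [gqrs] -> 3 lines: rfov gqrs dxt
Hunk 7: at line 1 remove [gqrs] add [ssfz] -> 3 lines: rfov ssfz dxt
Final line 1: rfov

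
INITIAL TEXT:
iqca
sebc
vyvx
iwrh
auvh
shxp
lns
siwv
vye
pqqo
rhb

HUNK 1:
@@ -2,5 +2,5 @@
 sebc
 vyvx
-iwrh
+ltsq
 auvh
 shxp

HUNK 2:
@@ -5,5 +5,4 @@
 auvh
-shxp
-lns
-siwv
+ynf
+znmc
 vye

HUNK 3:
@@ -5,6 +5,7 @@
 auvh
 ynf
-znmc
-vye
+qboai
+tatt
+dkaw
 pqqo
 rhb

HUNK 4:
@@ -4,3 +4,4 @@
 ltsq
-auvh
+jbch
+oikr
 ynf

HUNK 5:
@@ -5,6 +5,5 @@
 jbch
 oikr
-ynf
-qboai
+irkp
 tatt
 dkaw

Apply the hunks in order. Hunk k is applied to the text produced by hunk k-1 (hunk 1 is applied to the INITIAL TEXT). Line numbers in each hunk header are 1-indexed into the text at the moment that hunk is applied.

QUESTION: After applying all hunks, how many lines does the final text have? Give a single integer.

Hunk 1: at line 2 remove [iwrh] add [ltsq] -> 11 lines: iqca sebc vyvx ltsq auvh shxp lns siwv vye pqqo rhb
Hunk 2: at line 5 remove [shxp,lns,siwv] add [ynf,znmc] -> 10 lines: iqca sebc vyvx ltsq auvh ynf znmc vye pqqo rhb
Hunk 3: at line 5 remove [znmc,vye] add [qboai,tatt,dkaw] -> 11 lines: iqca sebc vyvx ltsq auvh ynf qboai tatt dkaw pqqo rhb
Hunk 4: at line 4 remove [auvh] add [jbch,oikr] -> 12 lines: iqca sebc vyvx ltsq jbch oikr ynf qboai tatt dkaw pqqo rhb
Hunk 5: at line 5 remove [ynf,qboai] add [irkp] -> 11 lines: iqca sebc vyvx ltsq jbch oikr irkp tatt dkaw pqqo rhb
Final line count: 11

Answer: 11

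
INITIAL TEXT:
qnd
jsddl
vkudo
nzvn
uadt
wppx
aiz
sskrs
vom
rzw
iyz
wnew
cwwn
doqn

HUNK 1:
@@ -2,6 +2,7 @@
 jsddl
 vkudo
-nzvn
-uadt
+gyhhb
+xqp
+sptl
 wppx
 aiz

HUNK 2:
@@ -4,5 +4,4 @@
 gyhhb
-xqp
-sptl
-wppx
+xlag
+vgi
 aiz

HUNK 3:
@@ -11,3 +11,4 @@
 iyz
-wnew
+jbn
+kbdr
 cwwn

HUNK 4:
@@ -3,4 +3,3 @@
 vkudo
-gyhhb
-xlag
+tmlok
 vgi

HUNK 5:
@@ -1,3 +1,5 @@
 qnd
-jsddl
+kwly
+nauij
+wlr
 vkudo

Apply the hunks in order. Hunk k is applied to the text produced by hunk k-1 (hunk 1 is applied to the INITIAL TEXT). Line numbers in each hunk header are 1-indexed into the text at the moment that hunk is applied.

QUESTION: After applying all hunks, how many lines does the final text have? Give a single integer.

Answer: 16

Derivation:
Hunk 1: at line 2 remove [nzvn,uadt] add [gyhhb,xqp,sptl] -> 15 lines: qnd jsddl vkudo gyhhb xqp sptl wppx aiz sskrs vom rzw iyz wnew cwwn doqn
Hunk 2: at line 4 remove [xqp,sptl,wppx] add [xlag,vgi] -> 14 lines: qnd jsddl vkudo gyhhb xlag vgi aiz sskrs vom rzw iyz wnew cwwn doqn
Hunk 3: at line 11 remove [wnew] add [jbn,kbdr] -> 15 lines: qnd jsddl vkudo gyhhb xlag vgi aiz sskrs vom rzw iyz jbn kbdr cwwn doqn
Hunk 4: at line 3 remove [gyhhb,xlag] add [tmlok] -> 14 lines: qnd jsddl vkudo tmlok vgi aiz sskrs vom rzw iyz jbn kbdr cwwn doqn
Hunk 5: at line 1 remove [jsddl] add [kwly,nauij,wlr] -> 16 lines: qnd kwly nauij wlr vkudo tmlok vgi aiz sskrs vom rzw iyz jbn kbdr cwwn doqn
Final line count: 16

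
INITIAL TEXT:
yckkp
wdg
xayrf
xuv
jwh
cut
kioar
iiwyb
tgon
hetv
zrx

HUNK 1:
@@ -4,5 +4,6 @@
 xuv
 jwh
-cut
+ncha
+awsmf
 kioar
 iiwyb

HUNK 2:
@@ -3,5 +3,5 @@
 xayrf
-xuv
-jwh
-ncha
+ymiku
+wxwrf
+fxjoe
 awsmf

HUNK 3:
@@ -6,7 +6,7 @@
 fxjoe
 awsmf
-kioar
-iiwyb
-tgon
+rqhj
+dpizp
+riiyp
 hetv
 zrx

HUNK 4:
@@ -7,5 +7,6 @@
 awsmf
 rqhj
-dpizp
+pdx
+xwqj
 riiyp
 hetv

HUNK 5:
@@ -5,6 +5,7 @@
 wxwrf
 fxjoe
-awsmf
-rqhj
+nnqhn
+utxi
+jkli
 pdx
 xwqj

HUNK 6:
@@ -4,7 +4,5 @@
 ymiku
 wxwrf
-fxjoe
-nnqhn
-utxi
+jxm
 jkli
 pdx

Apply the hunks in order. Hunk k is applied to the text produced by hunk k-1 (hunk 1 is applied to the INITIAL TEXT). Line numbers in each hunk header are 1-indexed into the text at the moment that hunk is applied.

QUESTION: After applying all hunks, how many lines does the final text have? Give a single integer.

Answer: 12

Derivation:
Hunk 1: at line 4 remove [cut] add [ncha,awsmf] -> 12 lines: yckkp wdg xayrf xuv jwh ncha awsmf kioar iiwyb tgon hetv zrx
Hunk 2: at line 3 remove [xuv,jwh,ncha] add [ymiku,wxwrf,fxjoe] -> 12 lines: yckkp wdg xayrf ymiku wxwrf fxjoe awsmf kioar iiwyb tgon hetv zrx
Hunk 3: at line 6 remove [kioar,iiwyb,tgon] add [rqhj,dpizp,riiyp] -> 12 lines: yckkp wdg xayrf ymiku wxwrf fxjoe awsmf rqhj dpizp riiyp hetv zrx
Hunk 4: at line 7 remove [dpizp] add [pdx,xwqj] -> 13 lines: yckkp wdg xayrf ymiku wxwrf fxjoe awsmf rqhj pdx xwqj riiyp hetv zrx
Hunk 5: at line 5 remove [awsmf,rqhj] add [nnqhn,utxi,jkli] -> 14 lines: yckkp wdg xayrf ymiku wxwrf fxjoe nnqhn utxi jkli pdx xwqj riiyp hetv zrx
Hunk 6: at line 4 remove [fxjoe,nnqhn,utxi] add [jxm] -> 12 lines: yckkp wdg xayrf ymiku wxwrf jxm jkli pdx xwqj riiyp hetv zrx
Final line count: 12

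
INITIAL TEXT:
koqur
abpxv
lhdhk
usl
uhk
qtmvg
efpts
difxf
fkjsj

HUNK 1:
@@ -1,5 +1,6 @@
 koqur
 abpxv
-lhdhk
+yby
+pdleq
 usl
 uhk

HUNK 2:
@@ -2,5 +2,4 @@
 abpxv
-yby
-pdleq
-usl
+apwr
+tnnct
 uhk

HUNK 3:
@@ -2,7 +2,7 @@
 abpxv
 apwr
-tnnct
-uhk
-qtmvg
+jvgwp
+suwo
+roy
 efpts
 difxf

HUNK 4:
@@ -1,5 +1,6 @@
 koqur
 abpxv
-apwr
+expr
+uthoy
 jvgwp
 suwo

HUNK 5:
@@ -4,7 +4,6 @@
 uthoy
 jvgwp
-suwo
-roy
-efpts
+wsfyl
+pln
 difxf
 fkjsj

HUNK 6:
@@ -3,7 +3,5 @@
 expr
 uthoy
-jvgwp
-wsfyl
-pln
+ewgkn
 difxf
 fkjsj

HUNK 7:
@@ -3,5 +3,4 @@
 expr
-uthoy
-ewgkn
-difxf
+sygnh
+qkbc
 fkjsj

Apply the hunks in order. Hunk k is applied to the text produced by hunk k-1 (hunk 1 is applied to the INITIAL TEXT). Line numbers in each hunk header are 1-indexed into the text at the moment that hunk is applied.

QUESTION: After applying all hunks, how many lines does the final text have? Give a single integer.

Hunk 1: at line 1 remove [lhdhk] add [yby,pdleq] -> 10 lines: koqur abpxv yby pdleq usl uhk qtmvg efpts difxf fkjsj
Hunk 2: at line 2 remove [yby,pdleq,usl] add [apwr,tnnct] -> 9 lines: koqur abpxv apwr tnnct uhk qtmvg efpts difxf fkjsj
Hunk 3: at line 2 remove [tnnct,uhk,qtmvg] add [jvgwp,suwo,roy] -> 9 lines: koqur abpxv apwr jvgwp suwo roy efpts difxf fkjsj
Hunk 4: at line 1 remove [apwr] add [expr,uthoy] -> 10 lines: koqur abpxv expr uthoy jvgwp suwo roy efpts difxf fkjsj
Hunk 5: at line 4 remove [suwo,roy,efpts] add [wsfyl,pln] -> 9 lines: koqur abpxv expr uthoy jvgwp wsfyl pln difxf fkjsj
Hunk 6: at line 3 remove [jvgwp,wsfyl,pln] add [ewgkn] -> 7 lines: koqur abpxv expr uthoy ewgkn difxf fkjsj
Hunk 7: at line 3 remove [uthoy,ewgkn,difxf] add [sygnh,qkbc] -> 6 lines: koqur abpxv expr sygnh qkbc fkjsj
Final line count: 6

Answer: 6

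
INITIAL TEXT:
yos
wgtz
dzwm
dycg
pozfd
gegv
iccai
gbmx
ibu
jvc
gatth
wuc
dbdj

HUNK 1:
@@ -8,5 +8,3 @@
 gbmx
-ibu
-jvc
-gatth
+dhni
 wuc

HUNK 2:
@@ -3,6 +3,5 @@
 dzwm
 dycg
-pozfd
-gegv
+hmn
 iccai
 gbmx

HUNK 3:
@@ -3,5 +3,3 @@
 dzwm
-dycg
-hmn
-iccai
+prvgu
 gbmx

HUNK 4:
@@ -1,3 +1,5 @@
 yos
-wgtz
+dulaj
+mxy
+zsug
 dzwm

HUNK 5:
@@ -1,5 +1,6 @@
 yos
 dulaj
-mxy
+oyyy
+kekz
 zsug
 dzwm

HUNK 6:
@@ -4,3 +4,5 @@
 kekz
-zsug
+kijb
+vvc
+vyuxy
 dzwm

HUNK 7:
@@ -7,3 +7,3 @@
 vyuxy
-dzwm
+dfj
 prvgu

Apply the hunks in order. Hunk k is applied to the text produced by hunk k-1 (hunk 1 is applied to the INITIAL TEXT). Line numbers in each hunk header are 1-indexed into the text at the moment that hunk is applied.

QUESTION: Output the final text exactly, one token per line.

Answer: yos
dulaj
oyyy
kekz
kijb
vvc
vyuxy
dfj
prvgu
gbmx
dhni
wuc
dbdj

Derivation:
Hunk 1: at line 8 remove [ibu,jvc,gatth] add [dhni] -> 11 lines: yos wgtz dzwm dycg pozfd gegv iccai gbmx dhni wuc dbdj
Hunk 2: at line 3 remove [pozfd,gegv] add [hmn] -> 10 lines: yos wgtz dzwm dycg hmn iccai gbmx dhni wuc dbdj
Hunk 3: at line 3 remove [dycg,hmn,iccai] add [prvgu] -> 8 lines: yos wgtz dzwm prvgu gbmx dhni wuc dbdj
Hunk 4: at line 1 remove [wgtz] add [dulaj,mxy,zsug] -> 10 lines: yos dulaj mxy zsug dzwm prvgu gbmx dhni wuc dbdj
Hunk 5: at line 1 remove [mxy] add [oyyy,kekz] -> 11 lines: yos dulaj oyyy kekz zsug dzwm prvgu gbmx dhni wuc dbdj
Hunk 6: at line 4 remove [zsug] add [kijb,vvc,vyuxy] -> 13 lines: yos dulaj oyyy kekz kijb vvc vyuxy dzwm prvgu gbmx dhni wuc dbdj
Hunk 7: at line 7 remove [dzwm] add [dfj] -> 13 lines: yos dulaj oyyy kekz kijb vvc vyuxy dfj prvgu gbmx dhni wuc dbdj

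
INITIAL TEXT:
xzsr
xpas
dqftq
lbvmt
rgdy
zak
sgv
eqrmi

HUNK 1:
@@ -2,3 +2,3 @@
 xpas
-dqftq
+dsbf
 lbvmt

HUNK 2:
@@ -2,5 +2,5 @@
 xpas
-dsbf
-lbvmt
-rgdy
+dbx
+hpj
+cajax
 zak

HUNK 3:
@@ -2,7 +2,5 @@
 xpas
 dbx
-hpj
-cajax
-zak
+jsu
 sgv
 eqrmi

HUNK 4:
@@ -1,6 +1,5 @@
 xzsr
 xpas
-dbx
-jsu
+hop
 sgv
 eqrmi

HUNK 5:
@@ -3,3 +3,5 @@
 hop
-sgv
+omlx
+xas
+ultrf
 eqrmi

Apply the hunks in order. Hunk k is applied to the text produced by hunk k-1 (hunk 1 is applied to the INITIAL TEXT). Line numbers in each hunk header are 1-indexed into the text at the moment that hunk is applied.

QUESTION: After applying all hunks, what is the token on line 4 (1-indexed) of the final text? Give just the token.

Hunk 1: at line 2 remove [dqftq] add [dsbf] -> 8 lines: xzsr xpas dsbf lbvmt rgdy zak sgv eqrmi
Hunk 2: at line 2 remove [dsbf,lbvmt,rgdy] add [dbx,hpj,cajax] -> 8 lines: xzsr xpas dbx hpj cajax zak sgv eqrmi
Hunk 3: at line 2 remove [hpj,cajax,zak] add [jsu] -> 6 lines: xzsr xpas dbx jsu sgv eqrmi
Hunk 4: at line 1 remove [dbx,jsu] add [hop] -> 5 lines: xzsr xpas hop sgv eqrmi
Hunk 5: at line 3 remove [sgv] add [omlx,xas,ultrf] -> 7 lines: xzsr xpas hop omlx xas ultrf eqrmi
Final line 4: omlx

Answer: omlx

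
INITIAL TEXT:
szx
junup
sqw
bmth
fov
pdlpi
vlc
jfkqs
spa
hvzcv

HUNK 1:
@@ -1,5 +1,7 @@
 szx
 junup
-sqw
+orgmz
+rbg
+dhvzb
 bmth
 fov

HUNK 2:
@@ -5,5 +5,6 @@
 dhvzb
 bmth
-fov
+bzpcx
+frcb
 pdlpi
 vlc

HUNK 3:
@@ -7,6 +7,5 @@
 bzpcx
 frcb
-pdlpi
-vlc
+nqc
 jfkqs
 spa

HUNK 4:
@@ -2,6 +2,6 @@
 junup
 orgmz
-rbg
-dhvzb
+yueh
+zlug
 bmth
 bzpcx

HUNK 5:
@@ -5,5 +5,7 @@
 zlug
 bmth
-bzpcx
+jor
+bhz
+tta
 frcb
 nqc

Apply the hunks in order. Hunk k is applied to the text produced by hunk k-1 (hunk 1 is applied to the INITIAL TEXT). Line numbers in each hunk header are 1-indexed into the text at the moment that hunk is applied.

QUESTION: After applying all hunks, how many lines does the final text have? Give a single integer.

Answer: 14

Derivation:
Hunk 1: at line 1 remove [sqw] add [orgmz,rbg,dhvzb] -> 12 lines: szx junup orgmz rbg dhvzb bmth fov pdlpi vlc jfkqs spa hvzcv
Hunk 2: at line 5 remove [fov] add [bzpcx,frcb] -> 13 lines: szx junup orgmz rbg dhvzb bmth bzpcx frcb pdlpi vlc jfkqs spa hvzcv
Hunk 3: at line 7 remove [pdlpi,vlc] add [nqc] -> 12 lines: szx junup orgmz rbg dhvzb bmth bzpcx frcb nqc jfkqs spa hvzcv
Hunk 4: at line 2 remove [rbg,dhvzb] add [yueh,zlug] -> 12 lines: szx junup orgmz yueh zlug bmth bzpcx frcb nqc jfkqs spa hvzcv
Hunk 5: at line 5 remove [bzpcx] add [jor,bhz,tta] -> 14 lines: szx junup orgmz yueh zlug bmth jor bhz tta frcb nqc jfkqs spa hvzcv
Final line count: 14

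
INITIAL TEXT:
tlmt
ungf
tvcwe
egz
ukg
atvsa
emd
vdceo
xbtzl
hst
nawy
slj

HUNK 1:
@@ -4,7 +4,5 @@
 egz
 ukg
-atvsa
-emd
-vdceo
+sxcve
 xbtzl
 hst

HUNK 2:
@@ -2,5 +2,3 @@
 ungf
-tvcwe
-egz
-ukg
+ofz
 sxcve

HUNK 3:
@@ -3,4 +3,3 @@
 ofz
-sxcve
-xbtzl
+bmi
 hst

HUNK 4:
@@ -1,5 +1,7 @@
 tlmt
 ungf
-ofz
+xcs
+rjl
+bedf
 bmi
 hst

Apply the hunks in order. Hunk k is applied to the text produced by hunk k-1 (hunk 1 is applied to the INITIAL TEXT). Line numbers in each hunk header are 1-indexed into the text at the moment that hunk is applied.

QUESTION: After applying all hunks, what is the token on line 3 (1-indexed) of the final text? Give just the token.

Hunk 1: at line 4 remove [atvsa,emd,vdceo] add [sxcve] -> 10 lines: tlmt ungf tvcwe egz ukg sxcve xbtzl hst nawy slj
Hunk 2: at line 2 remove [tvcwe,egz,ukg] add [ofz] -> 8 lines: tlmt ungf ofz sxcve xbtzl hst nawy slj
Hunk 3: at line 3 remove [sxcve,xbtzl] add [bmi] -> 7 lines: tlmt ungf ofz bmi hst nawy slj
Hunk 4: at line 1 remove [ofz] add [xcs,rjl,bedf] -> 9 lines: tlmt ungf xcs rjl bedf bmi hst nawy slj
Final line 3: xcs

Answer: xcs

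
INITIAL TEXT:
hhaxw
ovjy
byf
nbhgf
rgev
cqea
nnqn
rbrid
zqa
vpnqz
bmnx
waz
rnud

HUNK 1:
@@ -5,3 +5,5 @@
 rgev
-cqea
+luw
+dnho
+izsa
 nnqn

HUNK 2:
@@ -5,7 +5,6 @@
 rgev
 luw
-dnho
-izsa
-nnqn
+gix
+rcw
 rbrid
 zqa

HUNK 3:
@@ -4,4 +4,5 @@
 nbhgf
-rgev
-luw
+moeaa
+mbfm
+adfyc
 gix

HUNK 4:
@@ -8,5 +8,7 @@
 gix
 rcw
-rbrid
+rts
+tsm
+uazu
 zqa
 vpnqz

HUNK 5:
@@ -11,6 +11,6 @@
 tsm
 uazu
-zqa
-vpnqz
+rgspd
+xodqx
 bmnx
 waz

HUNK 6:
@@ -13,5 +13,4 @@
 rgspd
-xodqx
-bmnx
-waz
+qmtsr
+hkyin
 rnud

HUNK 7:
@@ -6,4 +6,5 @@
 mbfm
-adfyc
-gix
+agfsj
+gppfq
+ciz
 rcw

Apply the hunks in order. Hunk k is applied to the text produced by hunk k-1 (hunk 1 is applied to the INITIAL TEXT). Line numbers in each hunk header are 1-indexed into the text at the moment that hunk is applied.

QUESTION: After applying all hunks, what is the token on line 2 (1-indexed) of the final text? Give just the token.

Hunk 1: at line 5 remove [cqea] add [luw,dnho,izsa] -> 15 lines: hhaxw ovjy byf nbhgf rgev luw dnho izsa nnqn rbrid zqa vpnqz bmnx waz rnud
Hunk 2: at line 5 remove [dnho,izsa,nnqn] add [gix,rcw] -> 14 lines: hhaxw ovjy byf nbhgf rgev luw gix rcw rbrid zqa vpnqz bmnx waz rnud
Hunk 3: at line 4 remove [rgev,luw] add [moeaa,mbfm,adfyc] -> 15 lines: hhaxw ovjy byf nbhgf moeaa mbfm adfyc gix rcw rbrid zqa vpnqz bmnx waz rnud
Hunk 4: at line 8 remove [rbrid] add [rts,tsm,uazu] -> 17 lines: hhaxw ovjy byf nbhgf moeaa mbfm adfyc gix rcw rts tsm uazu zqa vpnqz bmnx waz rnud
Hunk 5: at line 11 remove [zqa,vpnqz] add [rgspd,xodqx] -> 17 lines: hhaxw ovjy byf nbhgf moeaa mbfm adfyc gix rcw rts tsm uazu rgspd xodqx bmnx waz rnud
Hunk 6: at line 13 remove [xodqx,bmnx,waz] add [qmtsr,hkyin] -> 16 lines: hhaxw ovjy byf nbhgf moeaa mbfm adfyc gix rcw rts tsm uazu rgspd qmtsr hkyin rnud
Hunk 7: at line 6 remove [adfyc,gix] add [agfsj,gppfq,ciz] -> 17 lines: hhaxw ovjy byf nbhgf moeaa mbfm agfsj gppfq ciz rcw rts tsm uazu rgspd qmtsr hkyin rnud
Final line 2: ovjy

Answer: ovjy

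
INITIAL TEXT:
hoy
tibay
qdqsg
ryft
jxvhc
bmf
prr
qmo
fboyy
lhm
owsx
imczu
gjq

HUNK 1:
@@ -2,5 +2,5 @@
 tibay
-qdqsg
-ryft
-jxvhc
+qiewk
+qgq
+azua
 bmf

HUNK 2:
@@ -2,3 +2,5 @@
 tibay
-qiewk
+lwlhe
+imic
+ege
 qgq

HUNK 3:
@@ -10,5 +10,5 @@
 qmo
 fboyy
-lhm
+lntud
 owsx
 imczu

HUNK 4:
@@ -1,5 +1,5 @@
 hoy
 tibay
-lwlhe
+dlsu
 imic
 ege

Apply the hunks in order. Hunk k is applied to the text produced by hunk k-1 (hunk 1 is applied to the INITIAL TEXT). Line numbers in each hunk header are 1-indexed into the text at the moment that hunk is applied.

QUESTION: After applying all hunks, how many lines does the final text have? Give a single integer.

Answer: 15

Derivation:
Hunk 1: at line 2 remove [qdqsg,ryft,jxvhc] add [qiewk,qgq,azua] -> 13 lines: hoy tibay qiewk qgq azua bmf prr qmo fboyy lhm owsx imczu gjq
Hunk 2: at line 2 remove [qiewk] add [lwlhe,imic,ege] -> 15 lines: hoy tibay lwlhe imic ege qgq azua bmf prr qmo fboyy lhm owsx imczu gjq
Hunk 3: at line 10 remove [lhm] add [lntud] -> 15 lines: hoy tibay lwlhe imic ege qgq azua bmf prr qmo fboyy lntud owsx imczu gjq
Hunk 4: at line 1 remove [lwlhe] add [dlsu] -> 15 lines: hoy tibay dlsu imic ege qgq azua bmf prr qmo fboyy lntud owsx imczu gjq
Final line count: 15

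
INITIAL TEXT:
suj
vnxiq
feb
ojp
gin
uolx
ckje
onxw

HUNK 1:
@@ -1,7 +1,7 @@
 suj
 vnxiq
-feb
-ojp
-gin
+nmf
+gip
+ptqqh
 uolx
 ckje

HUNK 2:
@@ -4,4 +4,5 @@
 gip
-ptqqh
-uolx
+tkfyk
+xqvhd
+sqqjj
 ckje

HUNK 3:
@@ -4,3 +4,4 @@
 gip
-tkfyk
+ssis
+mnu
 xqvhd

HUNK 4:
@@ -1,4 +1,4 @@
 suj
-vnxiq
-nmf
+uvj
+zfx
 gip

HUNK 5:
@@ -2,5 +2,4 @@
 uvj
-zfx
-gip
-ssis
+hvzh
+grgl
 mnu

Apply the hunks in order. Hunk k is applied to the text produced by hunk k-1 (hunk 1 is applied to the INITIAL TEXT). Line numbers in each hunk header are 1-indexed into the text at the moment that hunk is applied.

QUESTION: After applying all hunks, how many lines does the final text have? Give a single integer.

Answer: 9

Derivation:
Hunk 1: at line 1 remove [feb,ojp,gin] add [nmf,gip,ptqqh] -> 8 lines: suj vnxiq nmf gip ptqqh uolx ckje onxw
Hunk 2: at line 4 remove [ptqqh,uolx] add [tkfyk,xqvhd,sqqjj] -> 9 lines: suj vnxiq nmf gip tkfyk xqvhd sqqjj ckje onxw
Hunk 3: at line 4 remove [tkfyk] add [ssis,mnu] -> 10 lines: suj vnxiq nmf gip ssis mnu xqvhd sqqjj ckje onxw
Hunk 4: at line 1 remove [vnxiq,nmf] add [uvj,zfx] -> 10 lines: suj uvj zfx gip ssis mnu xqvhd sqqjj ckje onxw
Hunk 5: at line 2 remove [zfx,gip,ssis] add [hvzh,grgl] -> 9 lines: suj uvj hvzh grgl mnu xqvhd sqqjj ckje onxw
Final line count: 9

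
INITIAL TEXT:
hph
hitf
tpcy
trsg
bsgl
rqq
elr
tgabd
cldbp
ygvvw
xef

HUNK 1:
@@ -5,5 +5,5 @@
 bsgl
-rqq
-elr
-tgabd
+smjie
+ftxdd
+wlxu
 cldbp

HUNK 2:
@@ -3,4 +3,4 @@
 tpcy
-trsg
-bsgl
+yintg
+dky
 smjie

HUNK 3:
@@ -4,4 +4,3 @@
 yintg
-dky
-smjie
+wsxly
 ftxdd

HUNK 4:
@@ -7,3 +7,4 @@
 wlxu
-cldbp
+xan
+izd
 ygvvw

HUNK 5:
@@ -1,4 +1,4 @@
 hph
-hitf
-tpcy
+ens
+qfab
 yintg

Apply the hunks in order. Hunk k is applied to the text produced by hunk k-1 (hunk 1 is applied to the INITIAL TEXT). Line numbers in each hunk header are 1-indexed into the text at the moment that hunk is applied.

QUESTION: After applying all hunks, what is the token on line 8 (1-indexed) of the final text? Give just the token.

Answer: xan

Derivation:
Hunk 1: at line 5 remove [rqq,elr,tgabd] add [smjie,ftxdd,wlxu] -> 11 lines: hph hitf tpcy trsg bsgl smjie ftxdd wlxu cldbp ygvvw xef
Hunk 2: at line 3 remove [trsg,bsgl] add [yintg,dky] -> 11 lines: hph hitf tpcy yintg dky smjie ftxdd wlxu cldbp ygvvw xef
Hunk 3: at line 4 remove [dky,smjie] add [wsxly] -> 10 lines: hph hitf tpcy yintg wsxly ftxdd wlxu cldbp ygvvw xef
Hunk 4: at line 7 remove [cldbp] add [xan,izd] -> 11 lines: hph hitf tpcy yintg wsxly ftxdd wlxu xan izd ygvvw xef
Hunk 5: at line 1 remove [hitf,tpcy] add [ens,qfab] -> 11 lines: hph ens qfab yintg wsxly ftxdd wlxu xan izd ygvvw xef
Final line 8: xan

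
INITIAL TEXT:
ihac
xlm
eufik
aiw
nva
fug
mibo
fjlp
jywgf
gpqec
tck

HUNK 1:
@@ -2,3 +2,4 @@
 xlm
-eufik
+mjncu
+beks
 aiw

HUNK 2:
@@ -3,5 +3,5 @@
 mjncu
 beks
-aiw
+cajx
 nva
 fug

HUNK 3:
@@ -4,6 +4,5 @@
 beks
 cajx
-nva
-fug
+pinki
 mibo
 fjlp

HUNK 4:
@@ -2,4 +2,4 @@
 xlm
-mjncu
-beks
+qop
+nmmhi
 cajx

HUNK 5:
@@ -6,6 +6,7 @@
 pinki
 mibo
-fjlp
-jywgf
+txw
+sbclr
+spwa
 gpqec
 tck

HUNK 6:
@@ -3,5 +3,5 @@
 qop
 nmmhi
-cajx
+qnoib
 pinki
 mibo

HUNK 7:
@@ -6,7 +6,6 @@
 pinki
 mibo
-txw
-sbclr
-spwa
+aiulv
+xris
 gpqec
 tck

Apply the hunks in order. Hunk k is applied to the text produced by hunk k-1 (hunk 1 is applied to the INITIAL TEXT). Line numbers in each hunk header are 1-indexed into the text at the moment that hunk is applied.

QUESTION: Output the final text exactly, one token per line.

Answer: ihac
xlm
qop
nmmhi
qnoib
pinki
mibo
aiulv
xris
gpqec
tck

Derivation:
Hunk 1: at line 2 remove [eufik] add [mjncu,beks] -> 12 lines: ihac xlm mjncu beks aiw nva fug mibo fjlp jywgf gpqec tck
Hunk 2: at line 3 remove [aiw] add [cajx] -> 12 lines: ihac xlm mjncu beks cajx nva fug mibo fjlp jywgf gpqec tck
Hunk 3: at line 4 remove [nva,fug] add [pinki] -> 11 lines: ihac xlm mjncu beks cajx pinki mibo fjlp jywgf gpqec tck
Hunk 4: at line 2 remove [mjncu,beks] add [qop,nmmhi] -> 11 lines: ihac xlm qop nmmhi cajx pinki mibo fjlp jywgf gpqec tck
Hunk 5: at line 6 remove [fjlp,jywgf] add [txw,sbclr,spwa] -> 12 lines: ihac xlm qop nmmhi cajx pinki mibo txw sbclr spwa gpqec tck
Hunk 6: at line 3 remove [cajx] add [qnoib] -> 12 lines: ihac xlm qop nmmhi qnoib pinki mibo txw sbclr spwa gpqec tck
Hunk 7: at line 6 remove [txw,sbclr,spwa] add [aiulv,xris] -> 11 lines: ihac xlm qop nmmhi qnoib pinki mibo aiulv xris gpqec tck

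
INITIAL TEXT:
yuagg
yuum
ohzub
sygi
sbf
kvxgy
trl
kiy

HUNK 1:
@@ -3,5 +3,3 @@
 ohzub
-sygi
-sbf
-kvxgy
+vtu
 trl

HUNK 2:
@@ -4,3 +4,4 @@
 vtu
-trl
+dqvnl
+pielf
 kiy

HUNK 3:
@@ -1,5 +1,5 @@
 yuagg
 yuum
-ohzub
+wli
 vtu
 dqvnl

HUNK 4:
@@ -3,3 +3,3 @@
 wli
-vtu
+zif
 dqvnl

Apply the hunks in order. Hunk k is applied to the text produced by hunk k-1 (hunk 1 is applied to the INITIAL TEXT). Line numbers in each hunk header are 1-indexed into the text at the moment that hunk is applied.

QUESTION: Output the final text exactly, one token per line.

Hunk 1: at line 3 remove [sygi,sbf,kvxgy] add [vtu] -> 6 lines: yuagg yuum ohzub vtu trl kiy
Hunk 2: at line 4 remove [trl] add [dqvnl,pielf] -> 7 lines: yuagg yuum ohzub vtu dqvnl pielf kiy
Hunk 3: at line 1 remove [ohzub] add [wli] -> 7 lines: yuagg yuum wli vtu dqvnl pielf kiy
Hunk 4: at line 3 remove [vtu] add [zif] -> 7 lines: yuagg yuum wli zif dqvnl pielf kiy

Answer: yuagg
yuum
wli
zif
dqvnl
pielf
kiy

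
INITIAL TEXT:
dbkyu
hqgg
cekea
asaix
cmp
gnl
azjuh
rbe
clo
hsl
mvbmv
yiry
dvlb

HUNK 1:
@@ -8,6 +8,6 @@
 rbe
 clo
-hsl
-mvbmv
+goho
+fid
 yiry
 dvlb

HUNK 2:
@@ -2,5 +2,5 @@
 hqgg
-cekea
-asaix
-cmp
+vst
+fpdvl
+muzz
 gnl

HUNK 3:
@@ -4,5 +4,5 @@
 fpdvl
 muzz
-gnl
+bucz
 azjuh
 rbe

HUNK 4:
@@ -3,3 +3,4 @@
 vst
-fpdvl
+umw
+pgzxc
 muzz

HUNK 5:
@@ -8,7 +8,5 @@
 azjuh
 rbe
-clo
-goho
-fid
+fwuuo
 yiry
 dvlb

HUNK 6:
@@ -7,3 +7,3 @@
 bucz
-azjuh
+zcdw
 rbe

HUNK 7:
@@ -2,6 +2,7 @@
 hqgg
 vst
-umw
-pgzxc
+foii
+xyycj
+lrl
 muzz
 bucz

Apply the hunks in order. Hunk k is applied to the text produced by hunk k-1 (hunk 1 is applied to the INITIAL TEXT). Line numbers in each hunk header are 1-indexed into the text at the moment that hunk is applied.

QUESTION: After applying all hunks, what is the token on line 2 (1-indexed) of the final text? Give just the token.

Answer: hqgg

Derivation:
Hunk 1: at line 8 remove [hsl,mvbmv] add [goho,fid] -> 13 lines: dbkyu hqgg cekea asaix cmp gnl azjuh rbe clo goho fid yiry dvlb
Hunk 2: at line 2 remove [cekea,asaix,cmp] add [vst,fpdvl,muzz] -> 13 lines: dbkyu hqgg vst fpdvl muzz gnl azjuh rbe clo goho fid yiry dvlb
Hunk 3: at line 4 remove [gnl] add [bucz] -> 13 lines: dbkyu hqgg vst fpdvl muzz bucz azjuh rbe clo goho fid yiry dvlb
Hunk 4: at line 3 remove [fpdvl] add [umw,pgzxc] -> 14 lines: dbkyu hqgg vst umw pgzxc muzz bucz azjuh rbe clo goho fid yiry dvlb
Hunk 5: at line 8 remove [clo,goho,fid] add [fwuuo] -> 12 lines: dbkyu hqgg vst umw pgzxc muzz bucz azjuh rbe fwuuo yiry dvlb
Hunk 6: at line 7 remove [azjuh] add [zcdw] -> 12 lines: dbkyu hqgg vst umw pgzxc muzz bucz zcdw rbe fwuuo yiry dvlb
Hunk 7: at line 2 remove [umw,pgzxc] add [foii,xyycj,lrl] -> 13 lines: dbkyu hqgg vst foii xyycj lrl muzz bucz zcdw rbe fwuuo yiry dvlb
Final line 2: hqgg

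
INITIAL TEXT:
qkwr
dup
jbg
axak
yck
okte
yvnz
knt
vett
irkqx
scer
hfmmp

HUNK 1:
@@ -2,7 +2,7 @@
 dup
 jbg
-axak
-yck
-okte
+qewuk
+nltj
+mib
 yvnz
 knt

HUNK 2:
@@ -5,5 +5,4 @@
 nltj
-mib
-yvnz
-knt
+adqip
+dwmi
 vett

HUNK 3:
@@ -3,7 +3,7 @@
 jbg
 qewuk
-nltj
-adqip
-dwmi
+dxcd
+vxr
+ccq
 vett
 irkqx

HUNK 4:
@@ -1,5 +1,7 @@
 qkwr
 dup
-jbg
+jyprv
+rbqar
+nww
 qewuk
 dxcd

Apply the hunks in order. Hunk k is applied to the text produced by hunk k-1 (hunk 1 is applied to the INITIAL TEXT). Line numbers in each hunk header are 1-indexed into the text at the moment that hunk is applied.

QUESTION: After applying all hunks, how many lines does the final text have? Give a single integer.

Answer: 13

Derivation:
Hunk 1: at line 2 remove [axak,yck,okte] add [qewuk,nltj,mib] -> 12 lines: qkwr dup jbg qewuk nltj mib yvnz knt vett irkqx scer hfmmp
Hunk 2: at line 5 remove [mib,yvnz,knt] add [adqip,dwmi] -> 11 lines: qkwr dup jbg qewuk nltj adqip dwmi vett irkqx scer hfmmp
Hunk 3: at line 3 remove [nltj,adqip,dwmi] add [dxcd,vxr,ccq] -> 11 lines: qkwr dup jbg qewuk dxcd vxr ccq vett irkqx scer hfmmp
Hunk 4: at line 1 remove [jbg] add [jyprv,rbqar,nww] -> 13 lines: qkwr dup jyprv rbqar nww qewuk dxcd vxr ccq vett irkqx scer hfmmp
Final line count: 13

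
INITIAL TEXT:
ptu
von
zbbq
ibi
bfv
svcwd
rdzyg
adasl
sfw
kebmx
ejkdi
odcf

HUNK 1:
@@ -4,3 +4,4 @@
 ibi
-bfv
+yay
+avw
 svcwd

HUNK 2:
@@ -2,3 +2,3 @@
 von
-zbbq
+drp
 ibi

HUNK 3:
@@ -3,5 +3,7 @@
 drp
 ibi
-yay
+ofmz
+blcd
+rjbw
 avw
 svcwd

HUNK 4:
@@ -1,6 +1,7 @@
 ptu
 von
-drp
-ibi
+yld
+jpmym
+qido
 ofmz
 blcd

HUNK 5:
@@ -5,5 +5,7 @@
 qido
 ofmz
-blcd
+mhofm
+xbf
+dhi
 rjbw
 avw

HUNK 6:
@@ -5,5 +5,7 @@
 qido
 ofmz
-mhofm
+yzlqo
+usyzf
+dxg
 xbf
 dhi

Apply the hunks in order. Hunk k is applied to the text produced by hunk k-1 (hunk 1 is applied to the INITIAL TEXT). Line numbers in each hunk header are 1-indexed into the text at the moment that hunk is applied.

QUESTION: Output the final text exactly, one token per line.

Answer: ptu
von
yld
jpmym
qido
ofmz
yzlqo
usyzf
dxg
xbf
dhi
rjbw
avw
svcwd
rdzyg
adasl
sfw
kebmx
ejkdi
odcf

Derivation:
Hunk 1: at line 4 remove [bfv] add [yay,avw] -> 13 lines: ptu von zbbq ibi yay avw svcwd rdzyg adasl sfw kebmx ejkdi odcf
Hunk 2: at line 2 remove [zbbq] add [drp] -> 13 lines: ptu von drp ibi yay avw svcwd rdzyg adasl sfw kebmx ejkdi odcf
Hunk 3: at line 3 remove [yay] add [ofmz,blcd,rjbw] -> 15 lines: ptu von drp ibi ofmz blcd rjbw avw svcwd rdzyg adasl sfw kebmx ejkdi odcf
Hunk 4: at line 1 remove [drp,ibi] add [yld,jpmym,qido] -> 16 lines: ptu von yld jpmym qido ofmz blcd rjbw avw svcwd rdzyg adasl sfw kebmx ejkdi odcf
Hunk 5: at line 5 remove [blcd] add [mhofm,xbf,dhi] -> 18 lines: ptu von yld jpmym qido ofmz mhofm xbf dhi rjbw avw svcwd rdzyg adasl sfw kebmx ejkdi odcf
Hunk 6: at line 5 remove [mhofm] add [yzlqo,usyzf,dxg] -> 20 lines: ptu von yld jpmym qido ofmz yzlqo usyzf dxg xbf dhi rjbw avw svcwd rdzyg adasl sfw kebmx ejkdi odcf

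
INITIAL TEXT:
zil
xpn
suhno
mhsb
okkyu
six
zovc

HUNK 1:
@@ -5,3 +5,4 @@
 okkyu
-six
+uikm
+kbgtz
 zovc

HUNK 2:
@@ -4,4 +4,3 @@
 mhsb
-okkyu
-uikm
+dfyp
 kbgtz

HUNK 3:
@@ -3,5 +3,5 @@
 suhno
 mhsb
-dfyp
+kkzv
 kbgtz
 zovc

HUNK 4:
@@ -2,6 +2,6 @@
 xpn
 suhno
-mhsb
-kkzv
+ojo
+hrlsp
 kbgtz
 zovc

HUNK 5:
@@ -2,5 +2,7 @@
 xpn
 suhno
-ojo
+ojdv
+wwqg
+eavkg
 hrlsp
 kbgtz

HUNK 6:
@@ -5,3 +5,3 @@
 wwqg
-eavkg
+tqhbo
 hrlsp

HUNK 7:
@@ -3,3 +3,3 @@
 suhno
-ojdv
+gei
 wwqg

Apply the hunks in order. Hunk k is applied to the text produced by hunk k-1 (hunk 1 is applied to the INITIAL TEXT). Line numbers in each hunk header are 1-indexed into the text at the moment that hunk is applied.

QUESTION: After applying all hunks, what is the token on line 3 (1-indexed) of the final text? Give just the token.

Answer: suhno

Derivation:
Hunk 1: at line 5 remove [six] add [uikm,kbgtz] -> 8 lines: zil xpn suhno mhsb okkyu uikm kbgtz zovc
Hunk 2: at line 4 remove [okkyu,uikm] add [dfyp] -> 7 lines: zil xpn suhno mhsb dfyp kbgtz zovc
Hunk 3: at line 3 remove [dfyp] add [kkzv] -> 7 lines: zil xpn suhno mhsb kkzv kbgtz zovc
Hunk 4: at line 2 remove [mhsb,kkzv] add [ojo,hrlsp] -> 7 lines: zil xpn suhno ojo hrlsp kbgtz zovc
Hunk 5: at line 2 remove [ojo] add [ojdv,wwqg,eavkg] -> 9 lines: zil xpn suhno ojdv wwqg eavkg hrlsp kbgtz zovc
Hunk 6: at line 5 remove [eavkg] add [tqhbo] -> 9 lines: zil xpn suhno ojdv wwqg tqhbo hrlsp kbgtz zovc
Hunk 7: at line 3 remove [ojdv] add [gei] -> 9 lines: zil xpn suhno gei wwqg tqhbo hrlsp kbgtz zovc
Final line 3: suhno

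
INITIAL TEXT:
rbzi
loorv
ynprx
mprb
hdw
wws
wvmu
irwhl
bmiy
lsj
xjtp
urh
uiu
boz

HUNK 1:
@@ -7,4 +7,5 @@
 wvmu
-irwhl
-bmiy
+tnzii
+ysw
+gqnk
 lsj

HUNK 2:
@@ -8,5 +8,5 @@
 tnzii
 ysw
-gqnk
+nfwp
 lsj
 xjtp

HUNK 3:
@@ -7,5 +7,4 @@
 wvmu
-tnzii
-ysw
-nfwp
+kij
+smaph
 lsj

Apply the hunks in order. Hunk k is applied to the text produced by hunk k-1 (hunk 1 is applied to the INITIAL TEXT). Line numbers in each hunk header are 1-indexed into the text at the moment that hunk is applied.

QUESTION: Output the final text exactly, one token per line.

Answer: rbzi
loorv
ynprx
mprb
hdw
wws
wvmu
kij
smaph
lsj
xjtp
urh
uiu
boz

Derivation:
Hunk 1: at line 7 remove [irwhl,bmiy] add [tnzii,ysw,gqnk] -> 15 lines: rbzi loorv ynprx mprb hdw wws wvmu tnzii ysw gqnk lsj xjtp urh uiu boz
Hunk 2: at line 8 remove [gqnk] add [nfwp] -> 15 lines: rbzi loorv ynprx mprb hdw wws wvmu tnzii ysw nfwp lsj xjtp urh uiu boz
Hunk 3: at line 7 remove [tnzii,ysw,nfwp] add [kij,smaph] -> 14 lines: rbzi loorv ynprx mprb hdw wws wvmu kij smaph lsj xjtp urh uiu boz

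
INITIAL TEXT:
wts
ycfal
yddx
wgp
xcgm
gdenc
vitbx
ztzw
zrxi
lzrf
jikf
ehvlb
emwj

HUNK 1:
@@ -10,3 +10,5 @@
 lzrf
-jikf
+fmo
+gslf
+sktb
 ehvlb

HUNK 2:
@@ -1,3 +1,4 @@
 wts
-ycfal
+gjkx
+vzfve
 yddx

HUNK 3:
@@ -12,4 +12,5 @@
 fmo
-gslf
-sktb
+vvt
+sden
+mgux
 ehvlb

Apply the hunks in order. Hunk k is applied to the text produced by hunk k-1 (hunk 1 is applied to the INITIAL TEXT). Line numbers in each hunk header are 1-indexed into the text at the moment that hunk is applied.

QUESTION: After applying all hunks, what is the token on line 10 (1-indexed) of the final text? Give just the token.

Answer: zrxi

Derivation:
Hunk 1: at line 10 remove [jikf] add [fmo,gslf,sktb] -> 15 lines: wts ycfal yddx wgp xcgm gdenc vitbx ztzw zrxi lzrf fmo gslf sktb ehvlb emwj
Hunk 2: at line 1 remove [ycfal] add [gjkx,vzfve] -> 16 lines: wts gjkx vzfve yddx wgp xcgm gdenc vitbx ztzw zrxi lzrf fmo gslf sktb ehvlb emwj
Hunk 3: at line 12 remove [gslf,sktb] add [vvt,sden,mgux] -> 17 lines: wts gjkx vzfve yddx wgp xcgm gdenc vitbx ztzw zrxi lzrf fmo vvt sden mgux ehvlb emwj
Final line 10: zrxi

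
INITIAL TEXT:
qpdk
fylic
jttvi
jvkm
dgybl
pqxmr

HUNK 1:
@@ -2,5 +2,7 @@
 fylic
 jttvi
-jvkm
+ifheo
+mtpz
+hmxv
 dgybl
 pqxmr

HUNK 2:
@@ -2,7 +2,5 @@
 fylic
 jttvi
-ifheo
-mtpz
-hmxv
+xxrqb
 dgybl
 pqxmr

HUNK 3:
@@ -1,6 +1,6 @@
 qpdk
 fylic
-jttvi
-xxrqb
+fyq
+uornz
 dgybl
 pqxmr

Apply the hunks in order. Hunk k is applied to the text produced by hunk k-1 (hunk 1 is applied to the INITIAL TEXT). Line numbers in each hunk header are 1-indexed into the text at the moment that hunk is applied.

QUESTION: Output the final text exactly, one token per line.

Hunk 1: at line 2 remove [jvkm] add [ifheo,mtpz,hmxv] -> 8 lines: qpdk fylic jttvi ifheo mtpz hmxv dgybl pqxmr
Hunk 2: at line 2 remove [ifheo,mtpz,hmxv] add [xxrqb] -> 6 lines: qpdk fylic jttvi xxrqb dgybl pqxmr
Hunk 3: at line 1 remove [jttvi,xxrqb] add [fyq,uornz] -> 6 lines: qpdk fylic fyq uornz dgybl pqxmr

Answer: qpdk
fylic
fyq
uornz
dgybl
pqxmr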